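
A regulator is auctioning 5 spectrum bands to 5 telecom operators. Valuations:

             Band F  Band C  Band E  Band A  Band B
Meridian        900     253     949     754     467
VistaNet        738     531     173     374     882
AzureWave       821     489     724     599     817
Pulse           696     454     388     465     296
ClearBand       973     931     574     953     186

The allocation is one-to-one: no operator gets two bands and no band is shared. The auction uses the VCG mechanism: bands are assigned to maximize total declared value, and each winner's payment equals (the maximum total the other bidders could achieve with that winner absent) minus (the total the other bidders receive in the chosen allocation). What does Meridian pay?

Meridian pays $145M.

Efficient allocation: Meridian→Band E ($949M), VistaNet→Band B ($882M), AzureWave→Band F ($821M), Pulse→Band C ($454M), ClearBand→Band A ($953M); total welfare W = $4059M.
Meridian receives Band E at value $949M, so the others get W − 949 = $3110M.
Without Meridian: best allocation of the remaining 4 bidders over all 5 bands is VistaNet→Band B ($882M), AzureWave→Band E ($724M), Pulse→Band F ($696M), ClearBand→Band A ($953M), total $3255M.
VCG payment = (others' best without Meridian) − (others' welfare with Meridian) = 3255 − 3110 = $145M.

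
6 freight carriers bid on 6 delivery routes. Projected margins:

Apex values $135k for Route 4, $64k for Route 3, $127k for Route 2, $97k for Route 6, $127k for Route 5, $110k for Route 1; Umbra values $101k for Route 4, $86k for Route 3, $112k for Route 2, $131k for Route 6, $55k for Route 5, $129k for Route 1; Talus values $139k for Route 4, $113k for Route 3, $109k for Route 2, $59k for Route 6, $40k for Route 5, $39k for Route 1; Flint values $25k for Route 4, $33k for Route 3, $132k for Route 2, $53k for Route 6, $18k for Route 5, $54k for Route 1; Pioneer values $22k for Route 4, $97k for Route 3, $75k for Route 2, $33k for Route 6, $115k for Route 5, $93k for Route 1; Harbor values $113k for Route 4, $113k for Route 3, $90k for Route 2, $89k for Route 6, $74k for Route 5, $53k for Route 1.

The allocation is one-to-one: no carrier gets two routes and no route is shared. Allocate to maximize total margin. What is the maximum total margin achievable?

Optimal: Apex→Route 1 ($110k), Umbra→Route 6 ($131k), Talus→Route 4 ($139k), Flint→Route 2 ($132k), Pioneer→Route 5 ($115k), Harbor→Route 3 ($113k) — total 110+131+139+132+115+113 = $740k.
Column-greedy (each route in turn goes to its best remaining carrier) gives $735k, worse by 5.

Maximum total: $740k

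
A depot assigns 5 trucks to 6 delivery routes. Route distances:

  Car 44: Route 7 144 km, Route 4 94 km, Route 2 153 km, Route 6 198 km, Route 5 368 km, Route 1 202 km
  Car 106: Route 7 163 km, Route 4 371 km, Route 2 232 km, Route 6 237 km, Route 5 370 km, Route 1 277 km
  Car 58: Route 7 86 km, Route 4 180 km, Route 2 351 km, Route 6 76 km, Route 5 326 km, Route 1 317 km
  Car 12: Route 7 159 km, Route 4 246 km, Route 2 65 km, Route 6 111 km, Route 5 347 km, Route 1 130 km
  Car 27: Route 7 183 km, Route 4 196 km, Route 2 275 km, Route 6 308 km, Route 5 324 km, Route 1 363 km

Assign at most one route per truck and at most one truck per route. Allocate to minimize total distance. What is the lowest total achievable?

Min total: 695 km

This is a one-to-one assignment (minimum-cost bipartite matching).
Optimal: Car 44→Route 4 (94 km), Car 106→Route 1 (277 km), Car 58→Route 6 (76 km), Car 12→Route 2 (65 km), Car 27→Route 7 (183 km) — total 94+277+76+65+183 = 695 km.
Swapping Car 44↔Car 12 (Car 44→Route 2 153 km, Car 12→Route 4 246 km) adds 240.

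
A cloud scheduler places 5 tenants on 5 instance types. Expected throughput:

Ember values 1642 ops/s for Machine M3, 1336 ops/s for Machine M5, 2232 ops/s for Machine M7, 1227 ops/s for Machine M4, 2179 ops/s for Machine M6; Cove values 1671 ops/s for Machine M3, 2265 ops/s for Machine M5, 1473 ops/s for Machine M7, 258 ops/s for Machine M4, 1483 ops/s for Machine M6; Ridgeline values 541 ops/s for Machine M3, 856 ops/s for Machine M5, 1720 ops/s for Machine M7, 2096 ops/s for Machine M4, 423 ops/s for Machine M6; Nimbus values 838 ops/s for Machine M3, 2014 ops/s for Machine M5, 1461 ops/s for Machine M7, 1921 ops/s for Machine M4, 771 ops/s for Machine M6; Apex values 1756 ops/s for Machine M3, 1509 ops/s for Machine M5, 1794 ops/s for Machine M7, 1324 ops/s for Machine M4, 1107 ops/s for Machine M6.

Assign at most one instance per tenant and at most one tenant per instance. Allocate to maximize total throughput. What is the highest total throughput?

This is a one-to-one assignment (maximum-weight bipartite matching).
Optimal: Ember→Machine M6 (2179 ops/s), Cove→Machine M5 (2265 ops/s), Ridgeline→Machine M7 (1720 ops/s), Nimbus→Machine M4 (1921 ops/s), Apex→Machine M3 (1756 ops/s) — total 2179+2265+1720+1921+1756 = 9841 ops/s.
Row-greedy (each tenant in turn takes its best remaining instance) gives 8538 ops/s, worse by 1303.
Next-best assignment: Ember→Machine M6, Cove→Machine M5, Ridgeline→Machine M4, Nimbus→Machine M7, Apex→Machine M3 = 9757 ops/s.
Checked against all permutations: 9841 ops/s is optimal.

Max total: 9841 ops/s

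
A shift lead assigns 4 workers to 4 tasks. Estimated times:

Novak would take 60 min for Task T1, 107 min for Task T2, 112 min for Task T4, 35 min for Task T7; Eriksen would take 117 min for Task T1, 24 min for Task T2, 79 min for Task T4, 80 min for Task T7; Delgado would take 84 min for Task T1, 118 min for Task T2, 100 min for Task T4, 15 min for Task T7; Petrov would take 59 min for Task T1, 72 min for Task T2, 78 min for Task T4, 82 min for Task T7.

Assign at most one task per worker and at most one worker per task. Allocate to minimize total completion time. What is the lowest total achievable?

Optimal: Novak→Task T1 (60 min), Eriksen→Task T2 (24 min), Delgado→Task T7 (15 min), Petrov→Task T4 (78 min) — total 60+24+15+78 = 177 min.
Row-greedy (each worker in turn takes its cheapest remaining task) gives 221 min, worse by 44.
Next-best assignment: Novak→Task T4, Eriksen→Task T2, Delgado→Task T7, Petrov→Task T1 = 210 min.
Swapping Petrov↔Delgado (Petrov→Task T7 82 min, Delgado→Task T4 100 min) adds 89.
Every other assignment is strictly worse.

Min total: 177 min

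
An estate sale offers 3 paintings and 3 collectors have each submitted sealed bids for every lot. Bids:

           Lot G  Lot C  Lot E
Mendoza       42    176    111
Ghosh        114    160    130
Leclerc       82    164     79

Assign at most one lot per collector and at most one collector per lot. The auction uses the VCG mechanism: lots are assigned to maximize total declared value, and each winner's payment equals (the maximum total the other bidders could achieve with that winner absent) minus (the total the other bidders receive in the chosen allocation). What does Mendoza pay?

Efficient allocation: Mendoza→Lot E ($111), Ghosh→Lot G ($114), Leclerc→Lot C ($164); total welfare W = $389.
Mendoza receives Lot E at value $111, so the others get W − 111 = $278.
Without Mendoza: best allocation of the remaining 2 bidders over all 3 lots is Ghosh→Lot E ($130), Leclerc→Lot C ($164), total $294.
VCG payment = (others' best without Mendoza) − (others' welfare with Mendoza) = 294 − 278 = $16.

Mendoza pays $16.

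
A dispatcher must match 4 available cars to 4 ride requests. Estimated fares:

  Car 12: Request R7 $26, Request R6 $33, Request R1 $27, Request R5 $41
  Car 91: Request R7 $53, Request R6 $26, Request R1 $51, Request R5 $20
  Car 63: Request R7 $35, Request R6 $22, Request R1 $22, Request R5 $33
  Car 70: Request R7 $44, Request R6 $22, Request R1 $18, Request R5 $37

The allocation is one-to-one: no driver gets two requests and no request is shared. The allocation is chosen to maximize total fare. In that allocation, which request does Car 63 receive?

Optimal: Car 12→Request R6 ($33), Car 91→Request R1 ($51), Car 63→Request R5 ($33), Car 70→Request R7 ($44) — total 33+51+33+44 = $161.
Column-greedy (each request in turn goes to its best remaining driver) gives $145, worse by 16.
Every other assignment is strictly worse.
Car 63's own top request is Request R7 ($35), but forcing Car 63→Request R7 and reassigning the rest optimally gives only $156 — worse by 5.

Car 63 receives Request R5.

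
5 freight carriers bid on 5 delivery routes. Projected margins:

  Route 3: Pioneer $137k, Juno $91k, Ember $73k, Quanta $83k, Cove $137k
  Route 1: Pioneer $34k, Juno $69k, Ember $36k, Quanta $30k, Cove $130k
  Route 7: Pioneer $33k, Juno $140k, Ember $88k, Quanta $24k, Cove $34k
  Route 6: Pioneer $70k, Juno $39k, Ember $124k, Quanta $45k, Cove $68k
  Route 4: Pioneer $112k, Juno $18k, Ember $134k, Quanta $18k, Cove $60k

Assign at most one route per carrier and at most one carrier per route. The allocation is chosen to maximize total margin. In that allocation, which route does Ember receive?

Optimal: Pioneer→Route 4 ($112k), Juno→Route 7 ($140k), Ember→Route 6 ($124k), Quanta→Route 3 ($83k), Cove→Route 1 ($130k) — total 112+140+124+83+130 = $589k.
Column-greedy (each route in turn goes to its best remaining carrier) gives $549k, worse by 40.
No other one-to-one assignment exceeds $589k.
Ember's own top route is Route 4 ($134k), but forcing Ember→Route 4 and reassigning the rest optimally gives only $586k — worse by 3.

Ember receives Route 6.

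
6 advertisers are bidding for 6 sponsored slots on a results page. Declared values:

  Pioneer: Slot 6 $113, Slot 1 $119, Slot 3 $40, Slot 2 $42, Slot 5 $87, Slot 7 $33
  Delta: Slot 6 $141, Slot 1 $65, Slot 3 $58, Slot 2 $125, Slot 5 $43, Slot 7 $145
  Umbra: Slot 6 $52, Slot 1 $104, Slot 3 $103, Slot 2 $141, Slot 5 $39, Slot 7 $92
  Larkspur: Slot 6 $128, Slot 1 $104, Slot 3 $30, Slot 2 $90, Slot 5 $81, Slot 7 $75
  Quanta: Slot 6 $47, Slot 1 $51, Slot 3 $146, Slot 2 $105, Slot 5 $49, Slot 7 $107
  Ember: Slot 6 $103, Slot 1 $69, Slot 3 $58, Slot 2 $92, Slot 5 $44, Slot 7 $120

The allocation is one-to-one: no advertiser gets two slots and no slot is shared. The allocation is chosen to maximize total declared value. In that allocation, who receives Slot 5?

This is the linear assignment problem.
Optimal: Pioneer→Slot 1 ($119), Delta→Slot 6 ($141), Umbra→Slot 2 ($141), Larkspur→Slot 5 ($81), Quanta→Slot 3 ($146), Ember→Slot 7 ($120) — total 119+141+141+81+146+120 = $748.
Row-greedy (each advertiser in turn takes its best remaining slot) gives $723, worse by 25.
Next-best assignment: Pioneer→Slot 5, Delta→Slot 6, Umbra→Slot 2, Larkspur→Slot 1, Quanta→Slot 3, Ember→Slot 7 = $739.
Swapping Pioneer↔Ember (Pioneer→Slot 7 $33, Ember→Slot 1 $69) loses 137.
Larkspur's own top slot is Slot 6 ($128), but forcing Larkspur→Slot 6 and reassigning the rest optimally gives only $723 — worse by 25.

Larkspur receives Slot 5.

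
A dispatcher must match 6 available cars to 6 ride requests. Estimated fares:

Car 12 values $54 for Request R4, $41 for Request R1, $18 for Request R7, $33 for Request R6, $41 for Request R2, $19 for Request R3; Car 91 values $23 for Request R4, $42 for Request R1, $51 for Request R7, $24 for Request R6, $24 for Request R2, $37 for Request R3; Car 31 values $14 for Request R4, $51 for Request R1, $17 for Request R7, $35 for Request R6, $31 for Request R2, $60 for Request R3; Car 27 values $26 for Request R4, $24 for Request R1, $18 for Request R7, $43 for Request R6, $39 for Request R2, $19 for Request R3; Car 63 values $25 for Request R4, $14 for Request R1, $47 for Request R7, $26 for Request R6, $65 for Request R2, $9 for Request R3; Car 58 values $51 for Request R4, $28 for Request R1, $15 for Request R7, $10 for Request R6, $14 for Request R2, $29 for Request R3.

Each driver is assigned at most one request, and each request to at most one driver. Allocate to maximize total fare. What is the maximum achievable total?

Optimal: Car 12→Request R1 ($41), Car 91→Request R7 ($51), Car 31→Request R3 ($60), Car 27→Request R6 ($43), Car 63→Request R2 ($65), Car 58→Request R4 ($51) — total 41+51+60+43+65+51 = $311.
Row-greedy (each driver in turn takes its best remaining request) gives $301, worse by 10.
Next-best assignment: Car 12→Request R4, Car 91→Request R7, Car 31→Request R3, Car 27→Request R6, Car 63→Request R2, Car 58→Request R1 = $301.
Swapping Car 63↔Car 12 (Car 63→Request R1 $14, Car 12→Request R2 $41) loses 51.
No other one-to-one assignment exceeds $311.

Max total: $311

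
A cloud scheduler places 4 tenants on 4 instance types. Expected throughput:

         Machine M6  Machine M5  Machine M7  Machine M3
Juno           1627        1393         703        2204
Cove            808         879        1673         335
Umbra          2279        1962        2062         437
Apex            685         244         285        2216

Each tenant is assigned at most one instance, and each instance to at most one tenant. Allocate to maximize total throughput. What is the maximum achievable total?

Optimal: Juno→Machine M5 (1393 ops/s), Cove→Machine M7 (1673 ops/s), Umbra→Machine M6 (2279 ops/s), Apex→Machine M3 (2216 ops/s) — total 1393+1673+2279+2216 = 7561 ops/s.
Row-greedy (each tenant in turn takes its best remaining instance) gives 6400 ops/s, worse by 1161.
Every other assignment is strictly worse.

Maximum total: 7561 ops/s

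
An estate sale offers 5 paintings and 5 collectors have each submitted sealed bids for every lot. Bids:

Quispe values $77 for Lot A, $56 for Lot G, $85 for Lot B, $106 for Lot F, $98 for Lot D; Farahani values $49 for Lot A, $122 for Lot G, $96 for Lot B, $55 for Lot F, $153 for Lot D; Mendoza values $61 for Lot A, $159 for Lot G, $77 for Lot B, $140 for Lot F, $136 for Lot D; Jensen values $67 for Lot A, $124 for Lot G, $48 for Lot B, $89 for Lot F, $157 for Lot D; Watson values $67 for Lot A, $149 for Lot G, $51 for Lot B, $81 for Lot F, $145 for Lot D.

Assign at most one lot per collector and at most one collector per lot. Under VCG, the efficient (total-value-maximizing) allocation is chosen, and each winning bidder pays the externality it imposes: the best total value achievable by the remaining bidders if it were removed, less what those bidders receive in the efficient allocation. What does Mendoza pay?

Mendoza pays $29.

Efficient allocation: Quispe→Lot A ($77), Farahani→Lot B ($96), Mendoza→Lot F ($140), Jensen→Lot D ($157), Watson→Lot G ($149); total welfare W = $619.
Mendoza receives Lot F at value $140, so the others get W − 140 = $479.
Without Mendoza: best allocation of the remaining 4 bidders over all 5 lots is Quispe→Lot F ($106), Farahani→Lot B ($96), Jensen→Lot D ($157), Watson→Lot G ($149), total $508.
VCG payment = (others' best without Mendoza) − (others' welfare with Mendoza) = 508 − 479 = $29.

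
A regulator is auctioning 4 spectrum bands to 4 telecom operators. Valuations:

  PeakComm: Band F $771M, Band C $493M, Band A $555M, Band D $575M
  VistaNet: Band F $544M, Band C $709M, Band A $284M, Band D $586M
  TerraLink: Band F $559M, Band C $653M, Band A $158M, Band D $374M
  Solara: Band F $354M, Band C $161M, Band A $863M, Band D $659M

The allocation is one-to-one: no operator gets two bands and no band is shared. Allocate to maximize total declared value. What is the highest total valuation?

Max total: $2873M

Optimal: PeakComm→Band F ($771M), VistaNet→Band D ($586M), TerraLink→Band C ($653M), Solara→Band A ($863M) — total 771+586+653+863 = $2873M.
Max-entry greedy (repeatedly take the single best remaining cell) gives $2717M, worse by 156.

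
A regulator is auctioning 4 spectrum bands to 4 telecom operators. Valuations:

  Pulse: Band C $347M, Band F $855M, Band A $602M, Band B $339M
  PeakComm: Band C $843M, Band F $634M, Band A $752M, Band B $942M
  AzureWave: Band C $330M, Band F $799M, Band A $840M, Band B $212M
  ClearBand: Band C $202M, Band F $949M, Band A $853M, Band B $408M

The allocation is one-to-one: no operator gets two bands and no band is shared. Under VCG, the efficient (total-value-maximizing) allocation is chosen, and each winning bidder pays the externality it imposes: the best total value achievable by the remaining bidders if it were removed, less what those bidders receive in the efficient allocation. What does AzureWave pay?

Efficient allocation: Pulse→Band C ($347M), PeakComm→Band B ($942M), AzureWave→Band A ($840M), ClearBand→Band F ($949M); total welfare W = $3078M.
AzureWave receives Band A at value $840M, so the others get W − 840 = $2238M.
Without AzureWave: best allocation of the remaining 3 bidders over all 4 bands is Pulse→Band F ($855M), PeakComm→Band B ($942M), ClearBand→Band A ($853M), total $2650M.
VCG payment = (others' best without AzureWave) − (others' welfare with AzureWave) = 2650 − 2238 = $412M.

AzureWave pays $412M.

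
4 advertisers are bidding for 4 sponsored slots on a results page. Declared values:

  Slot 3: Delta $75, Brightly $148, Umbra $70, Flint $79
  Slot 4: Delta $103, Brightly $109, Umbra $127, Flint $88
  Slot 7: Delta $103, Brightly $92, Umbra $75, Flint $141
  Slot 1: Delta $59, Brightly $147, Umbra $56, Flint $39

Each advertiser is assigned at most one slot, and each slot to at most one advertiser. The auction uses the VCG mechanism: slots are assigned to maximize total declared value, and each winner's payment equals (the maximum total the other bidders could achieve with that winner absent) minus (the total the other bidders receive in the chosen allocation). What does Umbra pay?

Umbra pays $29.

Efficient allocation: Delta→Slot 3 ($75), Brightly→Slot 1 ($147), Umbra→Slot 4 ($127), Flint→Slot 7 ($141); total welfare W = $490.
Umbra receives Slot 4 at value $127, so the others get W − 127 = $363.
Without Umbra: best allocation of the remaining 3 bidders over all 4 slots is Delta→Slot 4 ($103), Brightly→Slot 3 ($148), Flint→Slot 7 ($141), total $392.
VCG payment = (others' best without Umbra) − (others' welfare with Umbra) = 392 − 363 = $29.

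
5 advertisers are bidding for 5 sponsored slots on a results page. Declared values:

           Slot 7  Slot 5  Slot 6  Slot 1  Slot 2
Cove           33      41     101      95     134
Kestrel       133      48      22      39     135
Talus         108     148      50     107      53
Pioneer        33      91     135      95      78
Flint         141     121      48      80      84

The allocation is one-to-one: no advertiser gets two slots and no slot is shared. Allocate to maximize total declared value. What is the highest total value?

Optimal: Cove→Slot 1 ($95), Kestrel→Slot 2 ($135), Talus→Slot 5 ($148), Pioneer→Slot 6 ($135), Flint→Slot 7 ($141) — total 95+135+148+135+141 = $654.
Row-greedy (each advertiser in turn takes its best remaining slot) gives $630, worse by 24.
Swapping Kestrel↔Talus (Kestrel→Slot 5 $48, Talus→Slot 2 $53) loses 182.
No other one-to-one assignment exceeds $654.

Max total: $654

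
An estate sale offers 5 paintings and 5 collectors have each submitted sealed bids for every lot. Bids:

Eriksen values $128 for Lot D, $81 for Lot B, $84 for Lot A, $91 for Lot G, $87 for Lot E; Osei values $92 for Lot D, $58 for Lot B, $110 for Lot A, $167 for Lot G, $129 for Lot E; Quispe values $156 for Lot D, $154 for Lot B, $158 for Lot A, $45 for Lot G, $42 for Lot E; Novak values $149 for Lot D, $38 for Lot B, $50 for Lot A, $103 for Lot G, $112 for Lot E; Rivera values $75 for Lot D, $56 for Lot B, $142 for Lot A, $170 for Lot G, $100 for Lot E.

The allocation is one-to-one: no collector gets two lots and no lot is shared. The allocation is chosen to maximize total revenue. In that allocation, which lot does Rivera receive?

Rivera receives Lot A.

Optimal: Eriksen→Lot D ($128), Osei→Lot G ($167), Quispe→Lot B ($154), Novak→Lot E ($112), Rivera→Lot A ($142) — total 128+167+154+112+142 = $703.
Column-greedy (each lot in turn goes to its best remaining collector) gives $658, worse by 45.
Swapping Rivera↔Osei (Rivera→Lot G $170, Osei→Lot A $110) loses 29.
Rivera's own top lot is Lot G ($170), but forcing Rivera→Lot G and reassigning the rest optimally gives only $687 — worse by 16.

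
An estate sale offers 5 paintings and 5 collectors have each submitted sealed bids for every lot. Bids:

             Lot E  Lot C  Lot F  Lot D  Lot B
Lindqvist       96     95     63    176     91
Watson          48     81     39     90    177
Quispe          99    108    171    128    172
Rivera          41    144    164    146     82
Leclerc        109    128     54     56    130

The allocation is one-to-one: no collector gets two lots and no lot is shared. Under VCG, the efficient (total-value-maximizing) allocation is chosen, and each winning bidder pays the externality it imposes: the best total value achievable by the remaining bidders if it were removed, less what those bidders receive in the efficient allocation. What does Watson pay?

Efficient allocation: Lindqvist→Lot D ($176), Watson→Lot B ($177), Quispe→Lot F ($171), Rivera→Lot C ($144), Leclerc→Lot E ($109); total welfare W = $777.
Watson receives Lot B at value $177, so the others get W − 177 = $600.
Without Watson: best allocation of the remaining 4 bidders over all 5 lots is Lindqvist→Lot D ($176), Quispe→Lot B ($172), Rivera→Lot F ($164), Leclerc→Lot C ($128), total $640.
VCG payment = (others' best without Watson) − (others' welfare with Watson) = 640 − 600 = $40.

Watson pays $40.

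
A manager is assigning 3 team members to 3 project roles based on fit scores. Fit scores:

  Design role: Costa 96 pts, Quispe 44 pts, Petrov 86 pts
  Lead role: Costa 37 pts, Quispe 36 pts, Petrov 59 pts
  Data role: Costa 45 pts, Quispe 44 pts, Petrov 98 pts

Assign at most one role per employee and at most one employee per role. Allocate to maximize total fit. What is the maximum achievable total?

Max total: 230 pts

Treat this as an assignment problem: match each employee to one role.
Optimal: Costa→Design role (96 pts), Quispe→Lead role (36 pts), Petrov→Data role (98 pts) — total 96+36+98 = 230 pts.
Row-greedy (each employee in turn takes its best remaining role) gives 199 pts, worse by 31.
Next-best assignment: Costa→Design role, Quispe→Data role, Petrov→Lead role = 199 pts.
Checked against all permutations: 230 pts is optimal.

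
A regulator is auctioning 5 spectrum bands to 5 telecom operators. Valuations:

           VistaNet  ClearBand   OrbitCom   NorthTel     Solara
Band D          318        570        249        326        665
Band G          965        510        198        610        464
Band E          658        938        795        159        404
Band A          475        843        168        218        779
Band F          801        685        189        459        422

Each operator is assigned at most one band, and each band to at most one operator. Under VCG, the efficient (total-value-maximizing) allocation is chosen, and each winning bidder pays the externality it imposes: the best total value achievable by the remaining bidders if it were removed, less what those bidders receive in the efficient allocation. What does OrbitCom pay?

Efficient allocation: VistaNet→Band G ($965M), ClearBand→Band A ($843M), OrbitCom→Band E ($795M), NorthTel→Band F ($459M), Solara→Band D ($665M); total welfare W = $3727M.
OrbitCom receives Band E at value $795M, so the others get W − 795 = $2932M.
Without OrbitCom: best allocation of the remaining 4 bidders over all 5 bands is VistaNet→Band G ($965M), ClearBand→Band E ($938M), NorthTel→Band F ($459M), Solara→Band A ($779M), total $3141M.
VCG payment = (others' best without OrbitCom) − (others' welfare with OrbitCom) = 3141 − 2932 = $209M.

OrbitCom pays $209M.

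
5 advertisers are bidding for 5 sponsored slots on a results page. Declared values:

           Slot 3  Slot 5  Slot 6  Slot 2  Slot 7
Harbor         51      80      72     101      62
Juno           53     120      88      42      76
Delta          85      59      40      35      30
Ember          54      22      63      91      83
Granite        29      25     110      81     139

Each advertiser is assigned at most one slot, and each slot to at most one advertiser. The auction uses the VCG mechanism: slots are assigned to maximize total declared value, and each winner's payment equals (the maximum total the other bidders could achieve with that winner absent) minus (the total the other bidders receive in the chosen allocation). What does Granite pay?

Efficient allocation: Harbor→Slot 2 ($101), Juno→Slot 5 ($120), Delta→Slot 3 ($85), Ember→Slot 6 ($63), Granite→Slot 7 ($139); total welfare W = $508.
Granite receives Slot 7 at value $139, so the others get W − 139 = $369.
Without Granite: best allocation of the remaining 4 bidders over all 5 slots is Harbor→Slot 2 ($101), Juno→Slot 5 ($120), Delta→Slot 3 ($85), Ember→Slot 7 ($83), total $389.
VCG payment = (others' best without Granite) − (others' welfare with Granite) = 389 − 369 = $20.

Granite pays $20.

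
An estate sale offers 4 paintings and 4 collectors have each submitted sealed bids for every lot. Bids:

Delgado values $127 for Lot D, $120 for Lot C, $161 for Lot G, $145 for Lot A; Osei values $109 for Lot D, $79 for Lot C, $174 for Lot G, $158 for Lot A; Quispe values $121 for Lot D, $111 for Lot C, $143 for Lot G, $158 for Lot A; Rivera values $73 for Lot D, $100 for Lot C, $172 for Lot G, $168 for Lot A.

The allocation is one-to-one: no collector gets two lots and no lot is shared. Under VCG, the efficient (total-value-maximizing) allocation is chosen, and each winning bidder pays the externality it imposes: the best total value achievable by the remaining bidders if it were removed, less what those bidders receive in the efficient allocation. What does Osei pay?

Efficient allocation: Delgado→Lot C ($120), Osei→Lot G ($174), Quispe→Lot D ($121), Rivera→Lot A ($168); total welfare W = $583.
Osei receives Lot G at value $174, so the others get W − 174 = $409.
Without Osei: best allocation of the remaining 3 bidders over all 4 lots is Delgado→Lot D ($127), Quispe→Lot A ($158), Rivera→Lot G ($172), total $457.
VCG payment = (others' best without Osei) − (others' welfare with Osei) = 457 − 409 = $48.

Osei pays $48.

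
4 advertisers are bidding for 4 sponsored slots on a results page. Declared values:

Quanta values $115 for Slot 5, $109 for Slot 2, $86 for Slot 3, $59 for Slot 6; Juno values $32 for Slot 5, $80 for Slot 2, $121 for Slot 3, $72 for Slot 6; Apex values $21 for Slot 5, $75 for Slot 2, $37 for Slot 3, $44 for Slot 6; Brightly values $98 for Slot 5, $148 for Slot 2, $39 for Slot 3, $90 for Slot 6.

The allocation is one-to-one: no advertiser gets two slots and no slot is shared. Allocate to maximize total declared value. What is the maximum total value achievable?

This is the linear assignment problem.
Optimal: Quanta→Slot 5 ($115), Juno→Slot 3 ($121), Apex→Slot 6 ($44), Brightly→Slot 2 ($148) — total 115+121+44+148 = $428.
Row-greedy (each advertiser in turn takes its best remaining slot) gives $401, worse by 27.
Next-best assignment: Quanta→Slot 5, Juno→Slot 3, Apex→Slot 2, Brightly→Slot 6 = $401.
Swapping Quanta↔Brightly (Quanta→Slot 2 $109, Brightly→Slot 5 $98) loses 56.
No other one-to-one assignment exceeds $428.

Maximum total: $428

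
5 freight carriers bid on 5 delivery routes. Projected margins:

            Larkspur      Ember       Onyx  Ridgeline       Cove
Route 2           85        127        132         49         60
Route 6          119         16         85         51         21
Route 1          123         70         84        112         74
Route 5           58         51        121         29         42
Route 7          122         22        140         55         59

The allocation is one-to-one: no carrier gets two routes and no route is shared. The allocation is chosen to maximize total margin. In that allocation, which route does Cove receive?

Cove receives Route 5.

Optimal: Larkspur→Route 6 ($119k), Ember→Route 2 ($127k), Onyx→Route 7 ($140k), Ridgeline→Route 1 ($112k), Cove→Route 5 ($42k) — total 119+127+140+112+42 = $540k.
Max-entry greedy (repeatedly take the single best remaining cell) gives $483k, worse by 57.
No other one-to-one assignment exceeds $540k.
Cove's own top route is Route 1 ($74k), but forcing Cove→Route 1 and reassigning the rest optimally gives only $496k — worse by 44.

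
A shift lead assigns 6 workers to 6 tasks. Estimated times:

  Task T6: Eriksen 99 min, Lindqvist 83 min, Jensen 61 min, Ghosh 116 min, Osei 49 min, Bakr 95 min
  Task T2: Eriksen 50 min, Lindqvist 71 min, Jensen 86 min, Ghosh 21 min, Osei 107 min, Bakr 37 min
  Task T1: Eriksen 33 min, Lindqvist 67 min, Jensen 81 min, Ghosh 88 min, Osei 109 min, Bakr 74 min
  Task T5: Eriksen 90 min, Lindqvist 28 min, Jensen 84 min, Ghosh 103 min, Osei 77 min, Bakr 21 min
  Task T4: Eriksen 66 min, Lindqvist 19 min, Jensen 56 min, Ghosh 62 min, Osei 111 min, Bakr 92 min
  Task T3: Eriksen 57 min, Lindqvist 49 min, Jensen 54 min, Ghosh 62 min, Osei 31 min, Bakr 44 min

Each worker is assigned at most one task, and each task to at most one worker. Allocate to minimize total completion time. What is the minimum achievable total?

Min total: 186 min

Optimal: Eriksen→Task T1 (33 min), Lindqvist→Task T4 (19 min), Jensen→Task T6 (61 min), Ghosh→Task T2 (21 min), Osei→Task T3 (31 min), Bakr→Task T5 (21 min) — total 33+19+61+21+31+21 = 186 min.
Next-best assignment: Eriksen→Task T1, Lindqvist→Task T4, Jensen→Task T3, Ghosh→Task T2, Osei→Task T6, Bakr→Task T5 = 197 min.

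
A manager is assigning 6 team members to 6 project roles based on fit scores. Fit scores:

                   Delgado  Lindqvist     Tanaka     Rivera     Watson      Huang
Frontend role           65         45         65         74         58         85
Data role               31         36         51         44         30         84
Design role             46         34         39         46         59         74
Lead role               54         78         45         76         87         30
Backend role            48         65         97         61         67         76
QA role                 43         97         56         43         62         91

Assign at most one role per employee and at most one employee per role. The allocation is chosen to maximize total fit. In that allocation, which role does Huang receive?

Huang receives Data role.

Treat this as an assignment problem: match each employee to one role.
Optimal: Delgado→Design role (46 pts), Lindqvist→QA role (97 pts), Tanaka→Backend role (97 pts), Rivera→Frontend role (74 pts), Watson→Lead role (87 pts), Huang→Data role (84 pts) — total 46+97+97+74+87+84 = 485 pts.
Row-greedy (each employee in turn takes its best remaining role) gives 478 pts, worse by 7.
Swapping Huang↔Lindqvist (Huang→QA role 91 pts, Lindqvist→Data role 36 pts) loses 54.
Checked against all permutations: 485 pts is optimal.
Huang's own top role is QA role (91 pts), but forcing Huang→QA role and reassigning the rest optimally gives only 434 pts — worse by 51.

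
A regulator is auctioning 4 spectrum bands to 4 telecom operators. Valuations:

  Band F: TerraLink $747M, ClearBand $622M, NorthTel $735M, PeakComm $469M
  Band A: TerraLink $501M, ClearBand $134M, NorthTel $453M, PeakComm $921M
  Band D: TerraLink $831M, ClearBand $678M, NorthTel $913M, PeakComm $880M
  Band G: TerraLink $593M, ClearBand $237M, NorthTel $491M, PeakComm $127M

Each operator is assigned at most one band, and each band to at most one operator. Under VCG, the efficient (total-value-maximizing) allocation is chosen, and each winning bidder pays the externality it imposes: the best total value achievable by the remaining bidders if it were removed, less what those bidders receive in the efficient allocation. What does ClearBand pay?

ClearBand pays $154M.

Efficient allocation: TerraLink→Band G ($593M), ClearBand→Band F ($622M), NorthTel→Band D ($913M), PeakComm→Band A ($921M); total welfare W = $3049M.
ClearBand receives Band F at value $622M, so the others get W − 622 = $2427M.
Without ClearBand: best allocation of the remaining 3 bidders over all 4 bands is TerraLink→Band F ($747M), NorthTel→Band D ($913M), PeakComm→Band A ($921M), total $2581M.
VCG payment = (others' best without ClearBand) − (others' welfare with ClearBand) = 2581 − 2427 = $154M.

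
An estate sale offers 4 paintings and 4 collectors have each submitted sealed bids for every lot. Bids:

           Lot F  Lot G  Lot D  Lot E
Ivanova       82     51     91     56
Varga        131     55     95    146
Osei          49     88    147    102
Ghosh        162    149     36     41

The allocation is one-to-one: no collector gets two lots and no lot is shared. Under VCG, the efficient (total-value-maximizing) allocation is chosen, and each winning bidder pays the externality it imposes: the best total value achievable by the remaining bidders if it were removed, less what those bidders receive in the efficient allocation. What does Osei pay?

Osei pays $22.

Efficient allocation: Ivanova→Lot F ($82), Varga→Lot E ($146), Osei→Lot D ($147), Ghosh→Lot G ($149); total welfare W = $524.
Osei receives Lot D at value $147, so the others get W − 147 = $377.
Without Osei: best allocation of the remaining 3 bidders over all 4 lots is Ivanova→Lot D ($91), Varga→Lot E ($146), Ghosh→Lot F ($162), total $399.
VCG payment = (others' best without Osei) − (others' welfare with Osei) = 399 − 377 = $22.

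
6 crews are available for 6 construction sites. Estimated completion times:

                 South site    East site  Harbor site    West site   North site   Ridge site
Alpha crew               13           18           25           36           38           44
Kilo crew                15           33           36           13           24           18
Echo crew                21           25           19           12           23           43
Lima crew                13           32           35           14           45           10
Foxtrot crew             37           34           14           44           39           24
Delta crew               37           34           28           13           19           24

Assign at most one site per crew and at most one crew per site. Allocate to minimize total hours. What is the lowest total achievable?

Treat this as an assignment problem: match each crew to one site.
Optimal: Alpha crew→East site (18 hours), Kilo crew→South site (15 hours), Echo crew→West site (12 hours), Lima crew→Ridge site (10 hours), Foxtrot crew→Harbor site (14 hours), Delta crew→North site (19 hours) — total 18+15+12+10+14+19 = 88 hours.
Row-greedy (each crew in turn takes its cheapest remaining site) gives 108 hours, worse by 20.

Min total: 88 hours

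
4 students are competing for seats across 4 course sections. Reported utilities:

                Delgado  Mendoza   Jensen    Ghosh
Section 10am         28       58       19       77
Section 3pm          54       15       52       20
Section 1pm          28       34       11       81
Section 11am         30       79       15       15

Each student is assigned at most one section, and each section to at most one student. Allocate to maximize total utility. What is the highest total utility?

Optimal: Delgado→Section 10am (28 points), Mendoza→Section 11am (79 points), Jensen→Section 3pm (52 points), Ghosh→Section 1pm (81 points) — total 28+79+52+81 = 240 points.
Max-entry greedy (repeatedly take the single best remaining cell) gives 233 points, worse by 7.
Next-best assignment: Delgado→Section 1pm, Mendoza→Section 11am, Jensen→Section 3pm, Ghosh→Section 10am = 236 points.
Swapping Delgado↔Jensen (Delgado→Section 3pm 54 points, Jensen→Section 10am 19 points) loses 7.
Checked against all permutations: 240 points is optimal.

Maximum total: 240 points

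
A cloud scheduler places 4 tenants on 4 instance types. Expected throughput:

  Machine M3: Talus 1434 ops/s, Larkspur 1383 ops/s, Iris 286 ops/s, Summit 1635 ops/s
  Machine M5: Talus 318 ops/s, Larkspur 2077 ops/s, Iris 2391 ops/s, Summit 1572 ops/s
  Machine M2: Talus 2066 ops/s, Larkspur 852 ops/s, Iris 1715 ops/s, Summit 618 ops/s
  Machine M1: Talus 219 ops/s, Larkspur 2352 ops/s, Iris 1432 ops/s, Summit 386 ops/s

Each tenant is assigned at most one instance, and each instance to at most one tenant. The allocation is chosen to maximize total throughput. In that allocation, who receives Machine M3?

Treat this as an assignment problem: match each tenant to one instance.
Optimal: Talus→Machine M2 (2066 ops/s), Larkspur→Machine M1 (2352 ops/s), Iris→Machine M5 (2391 ops/s), Summit→Machine M3 (1635 ops/s) — total 2066+2352+2391+1635 = 8444 ops/s.
Next-best assignment: Talus→Machine M2, Larkspur→Machine M5, Iris→Machine M1, Summit→Machine M3 = 7210 ops/s.
No other one-to-one assignment exceeds 8444 ops/s.

Summit receives Machine M3.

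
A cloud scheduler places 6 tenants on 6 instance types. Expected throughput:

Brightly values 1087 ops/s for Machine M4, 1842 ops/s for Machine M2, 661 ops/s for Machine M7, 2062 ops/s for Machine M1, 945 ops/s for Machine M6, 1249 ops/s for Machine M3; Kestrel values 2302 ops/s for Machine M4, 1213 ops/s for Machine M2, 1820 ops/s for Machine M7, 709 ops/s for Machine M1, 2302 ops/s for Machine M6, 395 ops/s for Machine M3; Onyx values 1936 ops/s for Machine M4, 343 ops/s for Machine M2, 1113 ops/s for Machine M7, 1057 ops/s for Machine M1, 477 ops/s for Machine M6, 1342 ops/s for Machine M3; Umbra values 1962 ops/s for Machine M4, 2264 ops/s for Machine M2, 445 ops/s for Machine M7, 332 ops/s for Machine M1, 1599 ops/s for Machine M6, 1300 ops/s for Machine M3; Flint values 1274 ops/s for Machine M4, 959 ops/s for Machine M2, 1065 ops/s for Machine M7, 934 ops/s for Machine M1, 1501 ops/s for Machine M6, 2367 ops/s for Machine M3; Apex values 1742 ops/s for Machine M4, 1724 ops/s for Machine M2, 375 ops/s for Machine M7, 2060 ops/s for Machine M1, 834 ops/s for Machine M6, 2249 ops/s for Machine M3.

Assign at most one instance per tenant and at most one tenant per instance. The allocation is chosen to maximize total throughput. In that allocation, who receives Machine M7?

Flint receives Machine M7.

Optimal: Brightly→Machine M1 (2062 ops/s), Kestrel→Machine M6 (2302 ops/s), Onyx→Machine M4 (1936 ops/s), Umbra→Machine M2 (2264 ops/s), Flint→Machine M7 (1065 ops/s), Apex→Machine M3 (2249 ops/s) — total 2062+2302+1936+2264+1065+2249 = 11878 ops/s.
Max-entry greedy (repeatedly take the single best remaining cell) gives 10942 ops/s, worse by 936.
Swapping Brightly↔Umbra (Brightly→Machine M2 1842 ops/s, Umbra→Machine M1 332 ops/s) loses 2152.
Every other assignment is strictly worse.
Flint's own top instance is Machine M3 (2367 ops/s), but forcing Flint→Machine M3 and reassigning the rest optimally gives only 11850 ops/s — worse by 28.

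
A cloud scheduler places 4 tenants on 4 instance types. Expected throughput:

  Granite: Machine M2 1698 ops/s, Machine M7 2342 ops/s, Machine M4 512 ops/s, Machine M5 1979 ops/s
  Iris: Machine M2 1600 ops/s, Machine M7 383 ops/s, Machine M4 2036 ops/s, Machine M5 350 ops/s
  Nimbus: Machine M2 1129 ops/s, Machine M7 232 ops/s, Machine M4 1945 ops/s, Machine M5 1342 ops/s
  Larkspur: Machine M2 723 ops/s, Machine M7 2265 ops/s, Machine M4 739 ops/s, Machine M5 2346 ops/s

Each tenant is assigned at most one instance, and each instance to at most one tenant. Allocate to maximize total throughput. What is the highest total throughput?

Treat this as an assignment problem: match each tenant to one instance.
Optimal: Granite→Machine M7 (2342 ops/s), Iris→Machine M2 (1600 ops/s), Nimbus→Machine M4 (1945 ops/s), Larkspur→Machine M5 (2346 ops/s) — total 2342+1600+1945+2346 = 8233 ops/s.
Row-greedy (each tenant in turn takes its best remaining instance) gives 6443 ops/s, worse by 1790.
Swapping Iris↔Larkspur (Iris→Machine M5 350 ops/s, Larkspur→Machine M2 723 ops/s) loses 2873.
Checked against all permutations: 8233 ops/s is optimal.

Maximum total: 8233 ops/s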